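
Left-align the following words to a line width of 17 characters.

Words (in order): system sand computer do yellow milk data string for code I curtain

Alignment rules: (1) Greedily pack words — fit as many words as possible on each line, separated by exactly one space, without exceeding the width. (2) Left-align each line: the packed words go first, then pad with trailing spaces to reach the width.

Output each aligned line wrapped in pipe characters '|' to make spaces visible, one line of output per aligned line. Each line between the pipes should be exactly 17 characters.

Line 1: ['system', 'sand'] (min_width=11, slack=6)
Line 2: ['computer', 'do'] (min_width=11, slack=6)
Line 3: ['yellow', 'milk', 'data'] (min_width=16, slack=1)
Line 4: ['string', 'for', 'code', 'I'] (min_width=17, slack=0)
Line 5: ['curtain'] (min_width=7, slack=10)

Answer: |system sand      |
|computer do      |
|yellow milk data |
|string for code I|
|curtain          |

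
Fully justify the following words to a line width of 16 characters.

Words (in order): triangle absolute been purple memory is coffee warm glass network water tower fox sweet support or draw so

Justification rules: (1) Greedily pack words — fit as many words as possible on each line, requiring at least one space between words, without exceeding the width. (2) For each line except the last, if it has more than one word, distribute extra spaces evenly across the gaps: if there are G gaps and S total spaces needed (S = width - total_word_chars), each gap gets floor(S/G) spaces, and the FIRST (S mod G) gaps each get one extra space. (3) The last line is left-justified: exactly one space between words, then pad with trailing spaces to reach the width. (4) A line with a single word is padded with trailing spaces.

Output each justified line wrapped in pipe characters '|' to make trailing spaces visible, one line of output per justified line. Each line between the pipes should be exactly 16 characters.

Answer: |triangle        |
|absolute    been|
|purple memory is|
|coffee      warm|
|glass    network|
|water  tower fox|
|sweet support or|
|draw so         |

Derivation:
Line 1: ['triangle'] (min_width=8, slack=8)
Line 2: ['absolute', 'been'] (min_width=13, slack=3)
Line 3: ['purple', 'memory', 'is'] (min_width=16, slack=0)
Line 4: ['coffee', 'warm'] (min_width=11, slack=5)
Line 5: ['glass', 'network'] (min_width=13, slack=3)
Line 6: ['water', 'tower', 'fox'] (min_width=15, slack=1)
Line 7: ['sweet', 'support', 'or'] (min_width=16, slack=0)
Line 8: ['draw', 'so'] (min_width=7, slack=9)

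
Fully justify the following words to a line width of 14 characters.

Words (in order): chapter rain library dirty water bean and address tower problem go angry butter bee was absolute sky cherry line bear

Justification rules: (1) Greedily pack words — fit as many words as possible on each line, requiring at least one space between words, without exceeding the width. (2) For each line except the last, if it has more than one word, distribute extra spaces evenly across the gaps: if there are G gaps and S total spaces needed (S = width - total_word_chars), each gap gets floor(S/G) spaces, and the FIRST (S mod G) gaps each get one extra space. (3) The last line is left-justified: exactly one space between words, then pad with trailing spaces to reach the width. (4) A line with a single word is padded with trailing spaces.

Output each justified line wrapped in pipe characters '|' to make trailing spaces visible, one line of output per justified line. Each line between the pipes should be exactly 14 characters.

Answer: |chapter   rain|
|library  dirty|
|water bean and|
|address  tower|
|problem     go|
|angry   butter|
|bee        was|
|absolute   sky|
|cherry    line|
|bear          |

Derivation:
Line 1: ['chapter', 'rain'] (min_width=12, slack=2)
Line 2: ['library', 'dirty'] (min_width=13, slack=1)
Line 3: ['water', 'bean', 'and'] (min_width=14, slack=0)
Line 4: ['address', 'tower'] (min_width=13, slack=1)
Line 5: ['problem', 'go'] (min_width=10, slack=4)
Line 6: ['angry', 'butter'] (min_width=12, slack=2)
Line 7: ['bee', 'was'] (min_width=7, slack=7)
Line 8: ['absolute', 'sky'] (min_width=12, slack=2)
Line 9: ['cherry', 'line'] (min_width=11, slack=3)
Line 10: ['bear'] (min_width=4, slack=10)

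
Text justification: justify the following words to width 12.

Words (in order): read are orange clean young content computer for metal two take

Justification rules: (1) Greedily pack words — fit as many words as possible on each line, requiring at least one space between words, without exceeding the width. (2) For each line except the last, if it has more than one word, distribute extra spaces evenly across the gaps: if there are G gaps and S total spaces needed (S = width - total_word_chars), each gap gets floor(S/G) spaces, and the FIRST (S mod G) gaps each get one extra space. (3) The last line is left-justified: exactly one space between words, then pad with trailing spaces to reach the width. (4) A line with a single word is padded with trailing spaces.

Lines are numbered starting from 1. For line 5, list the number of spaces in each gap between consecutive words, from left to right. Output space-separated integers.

Answer: 1

Derivation:
Line 1: ['read', 'are'] (min_width=8, slack=4)
Line 2: ['orange', 'clean'] (min_width=12, slack=0)
Line 3: ['young'] (min_width=5, slack=7)
Line 4: ['content'] (min_width=7, slack=5)
Line 5: ['computer', 'for'] (min_width=12, slack=0)
Line 6: ['metal', 'two'] (min_width=9, slack=3)
Line 7: ['take'] (min_width=4, slack=8)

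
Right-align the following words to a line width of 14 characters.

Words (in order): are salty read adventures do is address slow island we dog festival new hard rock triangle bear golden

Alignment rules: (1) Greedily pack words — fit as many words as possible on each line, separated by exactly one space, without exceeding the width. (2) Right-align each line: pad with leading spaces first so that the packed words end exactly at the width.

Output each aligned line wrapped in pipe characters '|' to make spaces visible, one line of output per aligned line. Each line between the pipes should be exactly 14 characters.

Line 1: ['are', 'salty', 'read'] (min_width=14, slack=0)
Line 2: ['adventures', 'do'] (min_width=13, slack=1)
Line 3: ['is', 'address'] (min_width=10, slack=4)
Line 4: ['slow', 'island', 'we'] (min_width=14, slack=0)
Line 5: ['dog', 'festival'] (min_width=12, slack=2)
Line 6: ['new', 'hard', 'rock'] (min_width=13, slack=1)
Line 7: ['triangle', 'bear'] (min_width=13, slack=1)
Line 8: ['golden'] (min_width=6, slack=8)

Answer: |are salty read|
| adventures do|
|    is address|
|slow island we|
|  dog festival|
| new hard rock|
| triangle bear|
|        golden|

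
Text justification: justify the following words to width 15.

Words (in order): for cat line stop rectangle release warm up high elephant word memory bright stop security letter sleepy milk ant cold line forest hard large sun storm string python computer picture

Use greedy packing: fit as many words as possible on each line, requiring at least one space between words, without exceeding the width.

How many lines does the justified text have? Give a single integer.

Answer: 14

Derivation:
Line 1: ['for', 'cat', 'line'] (min_width=12, slack=3)
Line 2: ['stop', 'rectangle'] (min_width=14, slack=1)
Line 3: ['release', 'warm', 'up'] (min_width=15, slack=0)
Line 4: ['high', 'elephant'] (min_width=13, slack=2)
Line 5: ['word', 'memory'] (min_width=11, slack=4)
Line 6: ['bright', 'stop'] (min_width=11, slack=4)
Line 7: ['security', 'letter'] (min_width=15, slack=0)
Line 8: ['sleepy', 'milk', 'ant'] (min_width=15, slack=0)
Line 9: ['cold', 'line'] (min_width=9, slack=6)
Line 10: ['forest', 'hard'] (min_width=11, slack=4)
Line 11: ['large', 'sun', 'storm'] (min_width=15, slack=0)
Line 12: ['string', 'python'] (min_width=13, slack=2)
Line 13: ['computer'] (min_width=8, slack=7)
Line 14: ['picture'] (min_width=7, slack=8)
Total lines: 14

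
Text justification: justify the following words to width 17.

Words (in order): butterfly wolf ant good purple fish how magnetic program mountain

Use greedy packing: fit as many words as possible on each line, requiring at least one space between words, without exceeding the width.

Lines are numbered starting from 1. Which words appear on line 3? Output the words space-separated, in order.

Line 1: ['butterfly', 'wolf'] (min_width=14, slack=3)
Line 2: ['ant', 'good', 'purple'] (min_width=15, slack=2)
Line 3: ['fish', 'how', 'magnetic'] (min_width=17, slack=0)
Line 4: ['program', 'mountain'] (min_width=16, slack=1)

Answer: fish how magnetic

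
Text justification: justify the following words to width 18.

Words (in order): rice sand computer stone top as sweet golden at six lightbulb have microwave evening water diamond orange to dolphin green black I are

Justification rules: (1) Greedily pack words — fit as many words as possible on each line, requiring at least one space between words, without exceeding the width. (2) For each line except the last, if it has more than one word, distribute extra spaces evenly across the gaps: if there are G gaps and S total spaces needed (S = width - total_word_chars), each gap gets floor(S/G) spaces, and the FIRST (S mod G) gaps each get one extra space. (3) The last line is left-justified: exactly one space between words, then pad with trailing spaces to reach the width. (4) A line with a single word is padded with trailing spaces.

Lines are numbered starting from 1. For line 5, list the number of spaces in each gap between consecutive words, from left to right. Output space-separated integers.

Answer: 2

Derivation:
Line 1: ['rice', 'sand', 'computer'] (min_width=18, slack=0)
Line 2: ['stone', 'top', 'as', 'sweet'] (min_width=18, slack=0)
Line 3: ['golden', 'at', 'six'] (min_width=13, slack=5)
Line 4: ['lightbulb', 'have'] (min_width=14, slack=4)
Line 5: ['microwave', 'evening'] (min_width=17, slack=1)
Line 6: ['water', 'diamond'] (min_width=13, slack=5)
Line 7: ['orange', 'to', 'dolphin'] (min_width=17, slack=1)
Line 8: ['green', 'black', 'I', 'are'] (min_width=17, slack=1)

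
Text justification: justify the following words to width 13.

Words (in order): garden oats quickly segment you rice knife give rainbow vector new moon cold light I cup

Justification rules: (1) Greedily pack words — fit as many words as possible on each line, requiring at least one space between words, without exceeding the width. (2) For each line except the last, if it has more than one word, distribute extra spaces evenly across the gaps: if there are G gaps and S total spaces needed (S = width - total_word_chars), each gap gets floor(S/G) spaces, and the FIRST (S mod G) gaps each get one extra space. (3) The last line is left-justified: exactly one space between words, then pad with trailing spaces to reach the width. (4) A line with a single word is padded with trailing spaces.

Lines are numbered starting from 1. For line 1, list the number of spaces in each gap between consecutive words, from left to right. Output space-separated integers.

Answer: 3

Derivation:
Line 1: ['garden', 'oats'] (min_width=11, slack=2)
Line 2: ['quickly'] (min_width=7, slack=6)
Line 3: ['segment', 'you'] (min_width=11, slack=2)
Line 4: ['rice', 'knife'] (min_width=10, slack=3)
Line 5: ['give', 'rainbow'] (min_width=12, slack=1)
Line 6: ['vector', 'new'] (min_width=10, slack=3)
Line 7: ['moon', 'cold'] (min_width=9, slack=4)
Line 8: ['light', 'I', 'cup'] (min_width=11, slack=2)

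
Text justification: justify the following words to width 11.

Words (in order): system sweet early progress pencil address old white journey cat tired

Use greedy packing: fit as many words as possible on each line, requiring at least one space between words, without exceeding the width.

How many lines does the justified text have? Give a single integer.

Line 1: ['system'] (min_width=6, slack=5)
Line 2: ['sweet', 'early'] (min_width=11, slack=0)
Line 3: ['progress'] (min_width=8, slack=3)
Line 4: ['pencil'] (min_width=6, slack=5)
Line 5: ['address', 'old'] (min_width=11, slack=0)
Line 6: ['white'] (min_width=5, slack=6)
Line 7: ['journey', 'cat'] (min_width=11, slack=0)
Line 8: ['tired'] (min_width=5, slack=6)
Total lines: 8

Answer: 8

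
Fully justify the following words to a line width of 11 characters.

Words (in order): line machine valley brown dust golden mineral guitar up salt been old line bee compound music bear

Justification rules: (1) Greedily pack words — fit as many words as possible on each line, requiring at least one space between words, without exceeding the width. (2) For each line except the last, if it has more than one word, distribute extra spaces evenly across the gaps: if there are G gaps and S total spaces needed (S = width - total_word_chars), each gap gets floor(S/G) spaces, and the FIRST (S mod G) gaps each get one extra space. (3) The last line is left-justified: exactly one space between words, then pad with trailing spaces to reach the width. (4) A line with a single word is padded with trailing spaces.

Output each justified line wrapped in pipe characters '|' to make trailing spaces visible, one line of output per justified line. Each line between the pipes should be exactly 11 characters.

Line 1: ['line'] (min_width=4, slack=7)
Line 2: ['machine'] (min_width=7, slack=4)
Line 3: ['valley'] (min_width=6, slack=5)
Line 4: ['brown', 'dust'] (min_width=10, slack=1)
Line 5: ['golden'] (min_width=6, slack=5)
Line 6: ['mineral'] (min_width=7, slack=4)
Line 7: ['guitar', 'up'] (min_width=9, slack=2)
Line 8: ['salt', 'been'] (min_width=9, slack=2)
Line 9: ['old', 'line'] (min_width=8, slack=3)
Line 10: ['bee'] (min_width=3, slack=8)
Line 11: ['compound'] (min_width=8, slack=3)
Line 12: ['music', 'bear'] (min_width=10, slack=1)

Answer: |line       |
|machine    |
|valley     |
|brown  dust|
|golden     |
|mineral    |
|guitar   up|
|salt   been|
|old    line|
|bee        |
|compound   |
|music bear |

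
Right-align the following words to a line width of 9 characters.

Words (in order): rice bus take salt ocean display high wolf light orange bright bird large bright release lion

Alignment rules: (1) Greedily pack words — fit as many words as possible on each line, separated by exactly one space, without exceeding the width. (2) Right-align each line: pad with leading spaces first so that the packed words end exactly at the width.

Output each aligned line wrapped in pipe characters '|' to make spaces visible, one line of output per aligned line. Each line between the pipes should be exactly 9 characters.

Answer: | rice bus|
|take salt|
|    ocean|
|  display|
|high wolf|
|    light|
|   orange|
|   bright|
|     bird|
|    large|
|   bright|
|  release|
|     lion|

Derivation:
Line 1: ['rice', 'bus'] (min_width=8, slack=1)
Line 2: ['take', 'salt'] (min_width=9, slack=0)
Line 3: ['ocean'] (min_width=5, slack=4)
Line 4: ['display'] (min_width=7, slack=2)
Line 5: ['high', 'wolf'] (min_width=9, slack=0)
Line 6: ['light'] (min_width=5, slack=4)
Line 7: ['orange'] (min_width=6, slack=3)
Line 8: ['bright'] (min_width=6, slack=3)
Line 9: ['bird'] (min_width=4, slack=5)
Line 10: ['large'] (min_width=5, slack=4)
Line 11: ['bright'] (min_width=6, slack=3)
Line 12: ['release'] (min_width=7, slack=2)
Line 13: ['lion'] (min_width=4, slack=5)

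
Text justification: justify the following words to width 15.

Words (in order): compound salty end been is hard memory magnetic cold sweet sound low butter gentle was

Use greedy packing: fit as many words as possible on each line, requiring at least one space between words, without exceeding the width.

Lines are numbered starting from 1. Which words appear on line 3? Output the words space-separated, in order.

Answer: hard memory

Derivation:
Line 1: ['compound', 'salty'] (min_width=14, slack=1)
Line 2: ['end', 'been', 'is'] (min_width=11, slack=4)
Line 3: ['hard', 'memory'] (min_width=11, slack=4)
Line 4: ['magnetic', 'cold'] (min_width=13, slack=2)
Line 5: ['sweet', 'sound', 'low'] (min_width=15, slack=0)
Line 6: ['butter', 'gentle'] (min_width=13, slack=2)
Line 7: ['was'] (min_width=3, slack=12)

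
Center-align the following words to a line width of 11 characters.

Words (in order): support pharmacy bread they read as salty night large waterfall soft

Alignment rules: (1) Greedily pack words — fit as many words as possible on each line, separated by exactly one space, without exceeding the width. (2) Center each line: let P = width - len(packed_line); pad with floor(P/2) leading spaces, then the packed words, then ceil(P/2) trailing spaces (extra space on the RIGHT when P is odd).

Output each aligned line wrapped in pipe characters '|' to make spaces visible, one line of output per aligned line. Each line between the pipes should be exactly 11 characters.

Line 1: ['support'] (min_width=7, slack=4)
Line 2: ['pharmacy'] (min_width=8, slack=3)
Line 3: ['bread', 'they'] (min_width=10, slack=1)
Line 4: ['read', 'as'] (min_width=7, slack=4)
Line 5: ['salty', 'night'] (min_width=11, slack=0)
Line 6: ['large'] (min_width=5, slack=6)
Line 7: ['waterfall'] (min_width=9, slack=2)
Line 8: ['soft'] (min_width=4, slack=7)

Answer: |  support  |
| pharmacy  |
|bread they |
|  read as  |
|salty night|
|   large   |
| waterfall |
|   soft    |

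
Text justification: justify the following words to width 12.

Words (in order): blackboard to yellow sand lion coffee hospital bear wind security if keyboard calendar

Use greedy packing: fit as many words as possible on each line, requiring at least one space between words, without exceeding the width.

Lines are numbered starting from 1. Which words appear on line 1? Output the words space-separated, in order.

Line 1: ['blackboard'] (min_width=10, slack=2)
Line 2: ['to', 'yellow'] (min_width=9, slack=3)
Line 3: ['sand', 'lion'] (min_width=9, slack=3)
Line 4: ['coffee'] (min_width=6, slack=6)
Line 5: ['hospital'] (min_width=8, slack=4)
Line 6: ['bear', 'wind'] (min_width=9, slack=3)
Line 7: ['security', 'if'] (min_width=11, slack=1)
Line 8: ['keyboard'] (min_width=8, slack=4)
Line 9: ['calendar'] (min_width=8, slack=4)

Answer: blackboard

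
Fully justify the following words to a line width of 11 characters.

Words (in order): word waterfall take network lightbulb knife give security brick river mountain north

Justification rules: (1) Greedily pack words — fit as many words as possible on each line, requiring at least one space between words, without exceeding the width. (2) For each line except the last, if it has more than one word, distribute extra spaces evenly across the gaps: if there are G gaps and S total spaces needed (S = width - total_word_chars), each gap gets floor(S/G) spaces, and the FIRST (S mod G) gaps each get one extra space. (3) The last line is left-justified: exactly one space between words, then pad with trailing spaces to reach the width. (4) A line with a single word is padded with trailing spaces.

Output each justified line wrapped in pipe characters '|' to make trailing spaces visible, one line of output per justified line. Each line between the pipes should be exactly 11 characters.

Answer: |word       |
|waterfall  |
|take       |
|network    |
|lightbulb  |
|knife  give|
|security   |
|brick river|
|mountain   |
|north      |

Derivation:
Line 1: ['word'] (min_width=4, slack=7)
Line 2: ['waterfall'] (min_width=9, slack=2)
Line 3: ['take'] (min_width=4, slack=7)
Line 4: ['network'] (min_width=7, slack=4)
Line 5: ['lightbulb'] (min_width=9, slack=2)
Line 6: ['knife', 'give'] (min_width=10, slack=1)
Line 7: ['security'] (min_width=8, slack=3)
Line 8: ['brick', 'river'] (min_width=11, slack=0)
Line 9: ['mountain'] (min_width=8, slack=3)
Line 10: ['north'] (min_width=5, slack=6)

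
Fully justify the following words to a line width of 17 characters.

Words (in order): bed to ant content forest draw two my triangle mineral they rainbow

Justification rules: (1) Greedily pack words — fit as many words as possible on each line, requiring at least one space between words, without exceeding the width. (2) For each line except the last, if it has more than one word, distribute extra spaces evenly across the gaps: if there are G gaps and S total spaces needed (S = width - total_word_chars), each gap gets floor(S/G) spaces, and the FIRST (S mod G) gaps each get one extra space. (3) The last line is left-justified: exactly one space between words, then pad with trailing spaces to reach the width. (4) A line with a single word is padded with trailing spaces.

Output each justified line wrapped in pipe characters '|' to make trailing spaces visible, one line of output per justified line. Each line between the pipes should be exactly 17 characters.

Line 1: ['bed', 'to', 'ant'] (min_width=10, slack=7)
Line 2: ['content', 'forest'] (min_width=14, slack=3)
Line 3: ['draw', 'two', 'my'] (min_width=11, slack=6)
Line 4: ['triangle', 'mineral'] (min_width=16, slack=1)
Line 5: ['they', 'rainbow'] (min_width=12, slack=5)

Answer: |bed     to    ant|
|content    forest|
|draw    two    my|
|triangle  mineral|
|they rainbow     |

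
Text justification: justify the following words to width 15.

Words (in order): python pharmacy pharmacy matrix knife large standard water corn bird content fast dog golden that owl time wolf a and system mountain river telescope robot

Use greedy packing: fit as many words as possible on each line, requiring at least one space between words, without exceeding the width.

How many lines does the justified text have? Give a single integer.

Answer: 11

Derivation:
Line 1: ['python', 'pharmacy'] (min_width=15, slack=0)
Line 2: ['pharmacy', 'matrix'] (min_width=15, slack=0)
Line 3: ['knife', 'large'] (min_width=11, slack=4)
Line 4: ['standard', 'water'] (min_width=14, slack=1)
Line 5: ['corn', 'bird'] (min_width=9, slack=6)
Line 6: ['content', 'fast'] (min_width=12, slack=3)
Line 7: ['dog', 'golden', 'that'] (min_width=15, slack=0)
Line 8: ['owl', 'time', 'wolf', 'a'] (min_width=15, slack=0)
Line 9: ['and', 'system'] (min_width=10, slack=5)
Line 10: ['mountain', 'river'] (min_width=14, slack=1)
Line 11: ['telescope', 'robot'] (min_width=15, slack=0)
Total lines: 11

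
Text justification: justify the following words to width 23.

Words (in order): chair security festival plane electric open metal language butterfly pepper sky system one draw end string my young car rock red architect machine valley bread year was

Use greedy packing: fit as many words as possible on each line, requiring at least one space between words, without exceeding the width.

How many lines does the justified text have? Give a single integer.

Answer: 9

Derivation:
Line 1: ['chair', 'security', 'festival'] (min_width=23, slack=0)
Line 2: ['plane', 'electric', 'open'] (min_width=19, slack=4)
Line 3: ['metal', 'language'] (min_width=14, slack=9)
Line 4: ['butterfly', 'pepper', 'sky'] (min_width=20, slack=3)
Line 5: ['system', 'one', 'draw', 'end'] (min_width=19, slack=4)
Line 6: ['string', 'my', 'young', 'car'] (min_width=19, slack=4)
Line 7: ['rock', 'red', 'architect'] (min_width=18, slack=5)
Line 8: ['machine', 'valley', 'bread'] (min_width=20, slack=3)
Line 9: ['year', 'was'] (min_width=8, slack=15)
Total lines: 9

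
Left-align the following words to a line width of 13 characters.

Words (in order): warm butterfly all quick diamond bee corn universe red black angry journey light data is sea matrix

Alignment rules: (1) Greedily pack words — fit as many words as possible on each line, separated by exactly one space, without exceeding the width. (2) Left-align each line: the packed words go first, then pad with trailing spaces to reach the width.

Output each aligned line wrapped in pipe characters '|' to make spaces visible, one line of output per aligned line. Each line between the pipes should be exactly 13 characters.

Line 1: ['warm'] (min_width=4, slack=9)
Line 2: ['butterfly', 'all'] (min_width=13, slack=0)
Line 3: ['quick', 'diamond'] (min_width=13, slack=0)
Line 4: ['bee', 'corn'] (min_width=8, slack=5)
Line 5: ['universe', 'red'] (min_width=12, slack=1)
Line 6: ['black', 'angry'] (min_width=11, slack=2)
Line 7: ['journey', 'light'] (min_width=13, slack=0)
Line 8: ['data', 'is', 'sea'] (min_width=11, slack=2)
Line 9: ['matrix'] (min_width=6, slack=7)

Answer: |warm         |
|butterfly all|
|quick diamond|
|bee corn     |
|universe red |
|black angry  |
|journey light|
|data is sea  |
|matrix       |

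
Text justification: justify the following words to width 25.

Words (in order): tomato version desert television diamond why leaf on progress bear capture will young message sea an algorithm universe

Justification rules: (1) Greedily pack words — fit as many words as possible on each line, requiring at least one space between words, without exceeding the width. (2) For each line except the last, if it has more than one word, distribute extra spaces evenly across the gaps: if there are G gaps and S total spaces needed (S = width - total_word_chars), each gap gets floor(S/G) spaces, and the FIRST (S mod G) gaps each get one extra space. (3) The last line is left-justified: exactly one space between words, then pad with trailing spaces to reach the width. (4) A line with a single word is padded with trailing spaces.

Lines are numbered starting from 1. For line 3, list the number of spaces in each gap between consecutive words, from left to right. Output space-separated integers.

Line 1: ['tomato', 'version', 'desert'] (min_width=21, slack=4)
Line 2: ['television', 'diamond', 'why'] (min_width=22, slack=3)
Line 3: ['leaf', 'on', 'progress', 'bear'] (min_width=21, slack=4)
Line 4: ['capture', 'will', 'young'] (min_width=18, slack=7)
Line 5: ['message', 'sea', 'an', 'algorithm'] (min_width=24, slack=1)
Line 6: ['universe'] (min_width=8, slack=17)

Answer: 3 2 2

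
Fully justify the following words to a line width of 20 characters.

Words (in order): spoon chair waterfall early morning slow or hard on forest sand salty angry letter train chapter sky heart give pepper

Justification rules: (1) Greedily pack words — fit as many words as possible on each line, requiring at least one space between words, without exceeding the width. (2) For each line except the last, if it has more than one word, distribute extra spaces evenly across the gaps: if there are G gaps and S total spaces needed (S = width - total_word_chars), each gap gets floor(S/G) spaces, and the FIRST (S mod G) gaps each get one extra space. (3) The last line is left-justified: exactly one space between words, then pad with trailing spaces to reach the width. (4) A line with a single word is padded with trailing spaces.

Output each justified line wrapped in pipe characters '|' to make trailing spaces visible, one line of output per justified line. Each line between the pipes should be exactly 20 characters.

Line 1: ['spoon', 'chair'] (min_width=11, slack=9)
Line 2: ['waterfall', 'early'] (min_width=15, slack=5)
Line 3: ['morning', 'slow', 'or', 'hard'] (min_width=20, slack=0)
Line 4: ['on', 'forest', 'sand', 'salty'] (min_width=20, slack=0)
Line 5: ['angry', 'letter', 'train'] (min_width=18, slack=2)
Line 6: ['chapter', 'sky', 'heart'] (min_width=17, slack=3)
Line 7: ['give', 'pepper'] (min_width=11, slack=9)

Answer: |spoon          chair|
|waterfall      early|
|morning slow or hard|
|on forest sand salty|
|angry  letter  train|
|chapter   sky  heart|
|give pepper         |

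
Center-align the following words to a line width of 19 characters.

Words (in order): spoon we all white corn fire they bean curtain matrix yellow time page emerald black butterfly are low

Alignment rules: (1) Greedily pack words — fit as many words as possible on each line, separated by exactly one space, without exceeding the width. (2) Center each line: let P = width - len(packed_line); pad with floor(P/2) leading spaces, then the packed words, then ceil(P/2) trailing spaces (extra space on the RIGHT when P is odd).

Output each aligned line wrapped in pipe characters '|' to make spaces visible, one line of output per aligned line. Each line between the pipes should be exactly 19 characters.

Answer: |spoon we all white |
|corn fire they bean|
|  curtain matrix   |
| yellow time page  |
|   emerald black   |
| butterfly are low |

Derivation:
Line 1: ['spoon', 'we', 'all', 'white'] (min_width=18, slack=1)
Line 2: ['corn', 'fire', 'they', 'bean'] (min_width=19, slack=0)
Line 3: ['curtain', 'matrix'] (min_width=14, slack=5)
Line 4: ['yellow', 'time', 'page'] (min_width=16, slack=3)
Line 5: ['emerald', 'black'] (min_width=13, slack=6)
Line 6: ['butterfly', 'are', 'low'] (min_width=17, slack=2)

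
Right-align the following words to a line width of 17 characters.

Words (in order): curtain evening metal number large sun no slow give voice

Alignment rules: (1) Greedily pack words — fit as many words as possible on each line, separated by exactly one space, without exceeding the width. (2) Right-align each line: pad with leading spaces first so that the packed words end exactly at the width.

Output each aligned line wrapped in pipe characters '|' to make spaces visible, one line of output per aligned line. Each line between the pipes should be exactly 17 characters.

Line 1: ['curtain', 'evening'] (min_width=15, slack=2)
Line 2: ['metal', 'number'] (min_width=12, slack=5)
Line 3: ['large', 'sun', 'no', 'slow'] (min_width=17, slack=0)
Line 4: ['give', 'voice'] (min_width=10, slack=7)

Answer: |  curtain evening|
|     metal number|
|large sun no slow|
|       give voice|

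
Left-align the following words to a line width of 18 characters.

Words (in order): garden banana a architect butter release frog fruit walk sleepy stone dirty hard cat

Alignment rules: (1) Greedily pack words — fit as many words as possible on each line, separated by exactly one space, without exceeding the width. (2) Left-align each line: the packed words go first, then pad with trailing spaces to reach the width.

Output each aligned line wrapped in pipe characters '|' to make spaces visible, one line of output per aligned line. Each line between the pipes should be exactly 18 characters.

Answer: |garden banana a   |
|architect butter  |
|release frog fruit|
|walk sleepy stone |
|dirty hard cat    |

Derivation:
Line 1: ['garden', 'banana', 'a'] (min_width=15, slack=3)
Line 2: ['architect', 'butter'] (min_width=16, slack=2)
Line 3: ['release', 'frog', 'fruit'] (min_width=18, slack=0)
Line 4: ['walk', 'sleepy', 'stone'] (min_width=17, slack=1)
Line 5: ['dirty', 'hard', 'cat'] (min_width=14, slack=4)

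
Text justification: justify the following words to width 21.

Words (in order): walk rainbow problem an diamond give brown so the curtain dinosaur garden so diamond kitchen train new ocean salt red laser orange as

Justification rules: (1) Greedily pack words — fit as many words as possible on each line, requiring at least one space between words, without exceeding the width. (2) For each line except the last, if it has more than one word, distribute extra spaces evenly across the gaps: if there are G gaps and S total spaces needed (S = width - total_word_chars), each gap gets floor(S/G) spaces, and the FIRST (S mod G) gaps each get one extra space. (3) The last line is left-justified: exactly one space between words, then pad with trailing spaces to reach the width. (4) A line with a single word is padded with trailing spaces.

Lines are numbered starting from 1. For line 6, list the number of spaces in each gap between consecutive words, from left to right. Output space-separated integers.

Line 1: ['walk', 'rainbow', 'problem'] (min_width=20, slack=1)
Line 2: ['an', 'diamond', 'give', 'brown'] (min_width=21, slack=0)
Line 3: ['so', 'the', 'curtain'] (min_width=14, slack=7)
Line 4: ['dinosaur', 'garden', 'so'] (min_width=18, slack=3)
Line 5: ['diamond', 'kitchen', 'train'] (min_width=21, slack=0)
Line 6: ['new', 'ocean', 'salt', 'red'] (min_width=18, slack=3)
Line 7: ['laser', 'orange', 'as'] (min_width=15, slack=6)

Answer: 2 2 2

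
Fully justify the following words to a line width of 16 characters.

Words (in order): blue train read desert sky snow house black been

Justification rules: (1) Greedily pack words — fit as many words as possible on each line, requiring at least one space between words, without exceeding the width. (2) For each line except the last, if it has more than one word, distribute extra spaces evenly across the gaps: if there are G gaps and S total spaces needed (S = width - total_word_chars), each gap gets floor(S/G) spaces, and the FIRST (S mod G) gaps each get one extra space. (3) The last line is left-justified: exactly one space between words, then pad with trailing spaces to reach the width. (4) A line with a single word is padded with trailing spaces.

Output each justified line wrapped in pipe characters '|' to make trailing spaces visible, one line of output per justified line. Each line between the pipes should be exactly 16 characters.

Line 1: ['blue', 'train', 'read'] (min_width=15, slack=1)
Line 2: ['desert', 'sky', 'snow'] (min_width=15, slack=1)
Line 3: ['house', 'black', 'been'] (min_width=16, slack=0)

Answer: |blue  train read|
|desert  sky snow|
|house black been|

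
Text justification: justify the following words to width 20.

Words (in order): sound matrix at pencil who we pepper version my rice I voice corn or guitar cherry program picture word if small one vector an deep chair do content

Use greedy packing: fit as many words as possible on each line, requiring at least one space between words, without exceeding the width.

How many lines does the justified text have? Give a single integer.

Answer: 9

Derivation:
Line 1: ['sound', 'matrix', 'at'] (min_width=15, slack=5)
Line 2: ['pencil', 'who', 'we', 'pepper'] (min_width=20, slack=0)
Line 3: ['version', 'my', 'rice', 'I'] (min_width=17, slack=3)
Line 4: ['voice', 'corn', 'or', 'guitar'] (min_width=20, slack=0)
Line 5: ['cherry', 'program'] (min_width=14, slack=6)
Line 6: ['picture', 'word', 'if'] (min_width=15, slack=5)
Line 7: ['small', 'one', 'vector', 'an'] (min_width=19, slack=1)
Line 8: ['deep', 'chair', 'do'] (min_width=13, slack=7)
Line 9: ['content'] (min_width=7, slack=13)
Total lines: 9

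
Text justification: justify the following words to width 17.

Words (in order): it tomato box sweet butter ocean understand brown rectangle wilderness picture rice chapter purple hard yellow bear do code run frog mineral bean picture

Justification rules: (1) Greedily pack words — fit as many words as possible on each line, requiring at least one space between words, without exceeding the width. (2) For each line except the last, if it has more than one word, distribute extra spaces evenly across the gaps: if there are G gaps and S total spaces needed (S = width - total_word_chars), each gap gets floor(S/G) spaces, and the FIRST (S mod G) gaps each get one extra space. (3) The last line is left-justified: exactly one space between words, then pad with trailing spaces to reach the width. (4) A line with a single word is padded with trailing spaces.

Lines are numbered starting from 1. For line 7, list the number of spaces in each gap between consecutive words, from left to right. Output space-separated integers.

Line 1: ['it', 'tomato', 'box'] (min_width=13, slack=4)
Line 2: ['sweet', 'butter'] (min_width=12, slack=5)
Line 3: ['ocean', 'understand'] (min_width=16, slack=1)
Line 4: ['brown', 'rectangle'] (min_width=15, slack=2)
Line 5: ['wilderness'] (min_width=10, slack=7)
Line 6: ['picture', 'rice'] (min_width=12, slack=5)
Line 7: ['chapter', 'purple'] (min_width=14, slack=3)
Line 8: ['hard', 'yellow', 'bear'] (min_width=16, slack=1)
Line 9: ['do', 'code', 'run', 'frog'] (min_width=16, slack=1)
Line 10: ['mineral', 'bean'] (min_width=12, slack=5)
Line 11: ['picture'] (min_width=7, slack=10)

Answer: 4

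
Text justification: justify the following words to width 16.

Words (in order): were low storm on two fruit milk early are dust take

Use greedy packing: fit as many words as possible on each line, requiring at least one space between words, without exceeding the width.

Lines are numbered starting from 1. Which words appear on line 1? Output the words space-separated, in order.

Line 1: ['were', 'low', 'storm'] (min_width=14, slack=2)
Line 2: ['on', 'two', 'fruit'] (min_width=12, slack=4)
Line 3: ['milk', 'early', 'are'] (min_width=14, slack=2)
Line 4: ['dust', 'take'] (min_width=9, slack=7)

Answer: were low storm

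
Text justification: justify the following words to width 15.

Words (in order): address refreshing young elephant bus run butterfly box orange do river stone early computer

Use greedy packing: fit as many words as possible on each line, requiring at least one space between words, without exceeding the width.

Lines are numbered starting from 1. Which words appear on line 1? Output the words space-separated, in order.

Line 1: ['address'] (min_width=7, slack=8)
Line 2: ['refreshing'] (min_width=10, slack=5)
Line 3: ['young', 'elephant'] (min_width=14, slack=1)
Line 4: ['bus', 'run'] (min_width=7, slack=8)
Line 5: ['butterfly', 'box'] (min_width=13, slack=2)
Line 6: ['orange', 'do', 'river'] (min_width=15, slack=0)
Line 7: ['stone', 'early'] (min_width=11, slack=4)
Line 8: ['computer'] (min_width=8, slack=7)

Answer: address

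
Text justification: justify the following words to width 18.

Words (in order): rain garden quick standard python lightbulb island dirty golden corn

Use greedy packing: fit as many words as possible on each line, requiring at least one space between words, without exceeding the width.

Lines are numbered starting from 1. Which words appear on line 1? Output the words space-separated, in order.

Line 1: ['rain', 'garden', 'quick'] (min_width=17, slack=1)
Line 2: ['standard', 'python'] (min_width=15, slack=3)
Line 3: ['lightbulb', 'island'] (min_width=16, slack=2)
Line 4: ['dirty', 'golden', 'corn'] (min_width=17, slack=1)

Answer: rain garden quick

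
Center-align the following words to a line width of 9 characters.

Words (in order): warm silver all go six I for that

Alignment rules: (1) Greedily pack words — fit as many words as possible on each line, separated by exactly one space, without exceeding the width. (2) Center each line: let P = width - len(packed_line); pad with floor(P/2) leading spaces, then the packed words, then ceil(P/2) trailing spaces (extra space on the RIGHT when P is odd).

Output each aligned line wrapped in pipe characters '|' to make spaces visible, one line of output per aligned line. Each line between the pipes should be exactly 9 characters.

Answer: |  warm   |
| silver  |
| all go  |
|six I for|
|  that   |

Derivation:
Line 1: ['warm'] (min_width=4, slack=5)
Line 2: ['silver'] (min_width=6, slack=3)
Line 3: ['all', 'go'] (min_width=6, slack=3)
Line 4: ['six', 'I', 'for'] (min_width=9, slack=0)
Line 5: ['that'] (min_width=4, slack=5)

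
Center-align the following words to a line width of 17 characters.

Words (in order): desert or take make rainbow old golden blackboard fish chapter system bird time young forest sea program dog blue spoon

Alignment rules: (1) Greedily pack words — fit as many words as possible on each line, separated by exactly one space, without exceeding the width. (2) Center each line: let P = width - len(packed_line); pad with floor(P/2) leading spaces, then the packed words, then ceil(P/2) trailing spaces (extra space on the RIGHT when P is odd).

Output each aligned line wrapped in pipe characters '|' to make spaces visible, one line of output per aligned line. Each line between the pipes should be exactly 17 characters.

Answer: | desert or take  |
|make rainbow old |
|golden blackboard|
|  fish chapter   |
|system bird time |
|young forest sea |
|program dog blue |
|      spoon      |

Derivation:
Line 1: ['desert', 'or', 'take'] (min_width=14, slack=3)
Line 2: ['make', 'rainbow', 'old'] (min_width=16, slack=1)
Line 3: ['golden', 'blackboard'] (min_width=17, slack=0)
Line 4: ['fish', 'chapter'] (min_width=12, slack=5)
Line 5: ['system', 'bird', 'time'] (min_width=16, slack=1)
Line 6: ['young', 'forest', 'sea'] (min_width=16, slack=1)
Line 7: ['program', 'dog', 'blue'] (min_width=16, slack=1)
Line 8: ['spoon'] (min_width=5, slack=12)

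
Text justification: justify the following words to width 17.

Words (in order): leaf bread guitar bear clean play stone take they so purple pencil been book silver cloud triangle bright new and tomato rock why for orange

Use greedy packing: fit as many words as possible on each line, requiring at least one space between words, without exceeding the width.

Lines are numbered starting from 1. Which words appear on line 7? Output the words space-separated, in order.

Line 1: ['leaf', 'bread', 'guitar'] (min_width=17, slack=0)
Line 2: ['bear', 'clean', 'play'] (min_width=15, slack=2)
Line 3: ['stone', 'take', 'they'] (min_width=15, slack=2)
Line 4: ['so', 'purple', 'pencil'] (min_width=16, slack=1)
Line 5: ['been', 'book', 'silver'] (min_width=16, slack=1)
Line 6: ['cloud', 'triangle'] (min_width=14, slack=3)
Line 7: ['bright', 'new', 'and'] (min_width=14, slack=3)
Line 8: ['tomato', 'rock', 'why'] (min_width=15, slack=2)
Line 9: ['for', 'orange'] (min_width=10, slack=7)

Answer: bright new and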